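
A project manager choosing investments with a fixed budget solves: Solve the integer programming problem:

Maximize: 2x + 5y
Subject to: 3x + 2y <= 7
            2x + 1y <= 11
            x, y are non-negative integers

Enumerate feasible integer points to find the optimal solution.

Constraint 1: 3x + 2y <= 7
Constraint 2: 2x + 1y <= 11
Feasible x range (need y >= 0): 0 <= x <= min(7/3, 11/2) => x in {0, ..., 2}.
Enumerate feasible integer points row by row (the coefficient of y is 5 > 0, so for each x the largest feasible y gives the best value):
  x = 0: y <= min((7 - 3*0)/2, (11 - 2*0)/1) => y in {0, ..., 3}; best 2*0 + 5*3 = 15
  x = 1: y <= min((7 - 3*1)/2, (11 - 2*1)/1) => y in {0, ..., 2}; best 2*1 + 5*2 = 12
  x = 2: y <= min((7 - 3*2)/2, (11 - 2*2)/1) => y in {0}; best 2*2 + 5*0 = 4
The maximum 2x + 5y = 15 is achieved at x = 0, y = 3.
Check: 3*0 + 2*3 = 6 <= 7 and 2*0 + 1*3 = 3 <= 11.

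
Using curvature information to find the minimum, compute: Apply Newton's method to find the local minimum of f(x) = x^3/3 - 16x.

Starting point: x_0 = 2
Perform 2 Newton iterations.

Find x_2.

f(x) = x^3/3 - 16x
f'(x) = x^2 - 16, f''(x) = 2x
Newton update: x_{n+1} = x_n - (x_n^2 - 16)/(2*x_n)
Step 1: x_0 = 2, f'=-12, f''=4, x_1 = 5
Step 2: x_1 = 5, f'=9, f''=10, x_2 = 41/10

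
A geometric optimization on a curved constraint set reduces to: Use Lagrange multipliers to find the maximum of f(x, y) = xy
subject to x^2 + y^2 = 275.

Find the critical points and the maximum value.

Lagrange conditions: y = 2*lambda*x and x = 2*lambda*y
If x = 0 then y = 0, violating the constraint, so x, y != 0.
Dividing: y/x = x/y => x^2 = y^2 => y = x or y = -x
Constraint: 2x^2 = 275 => x^2 = 275/2 => x = +/-sqrt(275/2)
Critical points: (sqrt(275/2), sqrt(275/2)), (-sqrt(275/2), -sqrt(275/2)), (sqrt(275/2), -sqrt(275/2)), (-sqrt(275/2), sqrt(275/2))
  y = x:  xy = x^2 = 275/2  at (sqrt(275/2), sqrt(275/2)) and (-sqrt(275/2), -sqrt(275/2))
  y = -x: xy = -x^2 = -275/2 at (sqrt(275/2), -sqrt(275/2)) and (-sqrt(275/2), sqrt(275/2))
Maximum xy = 275/2 at (sqrt(275/2), sqrt(275/2)) and (-sqrt(275/2), -sqrt(275/2))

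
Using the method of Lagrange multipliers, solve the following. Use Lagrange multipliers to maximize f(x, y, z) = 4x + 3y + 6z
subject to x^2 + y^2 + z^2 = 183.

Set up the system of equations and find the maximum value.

Lagrange conditions: 4 = 2*lambda*x, 3 = 2*lambda*y, 6 = 2*lambda*z
So x:4 = y:3 = z:6, i.e. x = 4t, y = 3t, z = 6t
Constraint: t^2*(4^2 + 3^2 + 6^2) = 183
  t^2 * 61 = 183  =>  t = sqrt(3)
Maximum = 4*4t + 3*3t + 6*6t = 61*sqrt(3) = sqrt(11163)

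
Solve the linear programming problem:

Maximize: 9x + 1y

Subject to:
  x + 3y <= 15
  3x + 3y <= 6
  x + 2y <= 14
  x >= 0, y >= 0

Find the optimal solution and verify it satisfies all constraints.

Feasible vertices: (0, 0), (0, 2), (2, 0)
Objective 9x + 1y at each vertex:
  (0, 0): 0
  (0, 2): 2
  (2, 0): 18
Maximum is 18 at (2, 0).
Verify constraints at (x, y) = (2, 0):
  1*2 + 3*0 = 2 <= 15
  3*2 + 3*0 = 6 <= 6 (active)
  1*2 + 2*0 = 2 <= 14
  x = 2 >= 0, y = 0 >= 0. All constraints satisfied.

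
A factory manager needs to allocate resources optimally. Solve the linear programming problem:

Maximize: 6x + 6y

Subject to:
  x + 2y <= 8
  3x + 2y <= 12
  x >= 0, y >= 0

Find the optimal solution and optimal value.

Feasible vertices: (0, 0), (0, 4), (2, 3), (4, 0)
Objective 6x + 6y at each:
  (0, 0): 0
  (0, 4): 24
  (2, 3): 30
  (4, 0): 24
Maximum is 30 at (2, 3).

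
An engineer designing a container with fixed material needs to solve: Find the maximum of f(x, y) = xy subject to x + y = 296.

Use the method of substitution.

Substitute y = 296 - x into f(x,y) = xy:
g(x) = x(296 - x) = 296x - x^2
g'(x) = 296 - 2x = 0  =>  x = 148
y = 296 - 148 = 148
Maximum value = 148 * 148 = 21904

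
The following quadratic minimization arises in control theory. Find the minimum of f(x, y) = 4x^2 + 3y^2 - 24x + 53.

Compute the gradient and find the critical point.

f(x,y) = 4x^2 + 3y^2 - 24x + 53
df/dx = 8x + (-24) = 0  =>  x = 3
df/dy = 6y + (0) = 0  =>  y = 0
f(3, 0) = 4*(3)^2 + 3*(0)^2 + -24*(3) + 53 = 17
Hessian is diagonal with entries 8, 6 > 0, so this is a minimum.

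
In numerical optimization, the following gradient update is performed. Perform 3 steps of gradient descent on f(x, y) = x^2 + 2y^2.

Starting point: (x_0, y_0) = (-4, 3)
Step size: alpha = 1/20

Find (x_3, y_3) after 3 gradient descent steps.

f(x,y) = x^2 + 2y^2
grad_x = 2x + 0y, grad_y = 4y + 0x
Step 1: grad = (-8, 12), (-18/5, 12/5)
Step 2: grad = (-36/5, 48/5), (-81/25, 48/25)
Step 3: grad = (-162/25, 192/25), (-729/250, 192/125)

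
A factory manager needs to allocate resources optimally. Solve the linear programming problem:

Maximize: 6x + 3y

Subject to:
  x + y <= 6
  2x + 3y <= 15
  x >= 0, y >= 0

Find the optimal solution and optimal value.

Feasible vertices: (0, 0), (0, 5), (3, 3), (6, 0)
Objective 6x + 3y at each:
  (0, 0): 0
  (0, 5): 15
  (3, 3): 27
  (6, 0): 36
Maximum is 36 at (6, 0).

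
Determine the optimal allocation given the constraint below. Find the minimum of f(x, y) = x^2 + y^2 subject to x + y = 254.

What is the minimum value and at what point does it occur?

Substitute y = 254 - x into f(x,y) = x^2 + y^2:
g(x) = x^2 + (254 - x)^2 = 2x^2 - 508x + 64516
g'(x) = 4x - 508 = 0  =>  x = 127
y = 254 - 127 = 127
Minimum value = 127^2 + 127^2 = 32258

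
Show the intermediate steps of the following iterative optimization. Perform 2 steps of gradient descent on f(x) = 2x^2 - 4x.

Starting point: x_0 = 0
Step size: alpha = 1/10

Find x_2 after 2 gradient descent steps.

f(x) = 2x^2 - 4x, f'(x) = 4x + (-4)
Step 1: f'(0) = -4, x_1 = 0 - 1/10 * -4 = 2/5
Step 2: f'(2/5) = -12/5, x_2 = 2/5 - 1/10 * -12/5 = 16/25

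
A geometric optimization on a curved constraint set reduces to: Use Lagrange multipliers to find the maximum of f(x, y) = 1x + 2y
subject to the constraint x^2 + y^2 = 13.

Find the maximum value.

Set up Lagrange conditions: grad f = lambda * grad g
  1 = 2*lambda*x
  2 = 2*lambda*y
From these: x/y = 1/2, so x = 1t, y = 2t for some t.
Substitute into constraint: (1t)^2 + (2t)^2 = 13
  t^2 * 5 = 13
  t = sqrt(13/5)
Maximum = 1*x + 2*y = (1^2 + 2^2)*t = 5 * sqrt(13/5) = sqrt(65)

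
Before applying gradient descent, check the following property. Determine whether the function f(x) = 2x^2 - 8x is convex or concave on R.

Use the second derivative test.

f(x) = 2x^2 - 8x
f'(x) = 4x - 8
f''(x) = 4
Since f''(x) = 4 > 0 for all x, f is convex on R.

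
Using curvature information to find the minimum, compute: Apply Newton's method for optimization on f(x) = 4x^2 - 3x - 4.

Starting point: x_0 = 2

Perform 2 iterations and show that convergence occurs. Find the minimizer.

f(x) = 4x^2 - 3x - 4, f'(x) = 8x + (-3), f''(x) = 8
Step 1: f'(2) = 13, x_1 = 2 - 13/8 = 3/8
Step 2: f'(3/8) = 0, x_2 = 3/8 (converged)
Newton's method converges in 1 step for quadratics.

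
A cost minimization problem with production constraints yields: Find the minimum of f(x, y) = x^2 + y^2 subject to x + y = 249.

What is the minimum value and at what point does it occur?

Substitute y = 249 - x into f(x,y) = x^2 + y^2:
g(x) = x^2 + (249 - x)^2 = 2x^2 - 498x + 62001
g'(x) = 4x - 498 = 0  =>  x = 249/2
y = 249 - 249/2 = 249/2
Minimum value = (249/2)^2 + (249/2)^2 = 62001/2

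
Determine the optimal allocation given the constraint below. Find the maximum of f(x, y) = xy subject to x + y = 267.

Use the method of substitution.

Substitute y = 267 - x into f(x,y) = xy:
g(x) = x(267 - x) = 267x - x^2
g'(x) = 267 - 2x = 0  =>  x = 267/2
y = 267 - 267/2 = 267/2
Maximum value = (267/2) * (267/2) = 71289/4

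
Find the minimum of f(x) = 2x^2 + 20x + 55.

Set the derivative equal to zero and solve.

f(x) = 2x^2 + 20x + 55
f'(x) = 4x + (20) = 0
x = -20/4 = -5
f(-5) = 5
Since f''(x) = 4 > 0, this is a minimum.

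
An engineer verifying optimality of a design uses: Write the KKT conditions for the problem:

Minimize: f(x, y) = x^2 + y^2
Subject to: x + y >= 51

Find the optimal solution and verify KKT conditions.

KKT conditions for min x^2 + y^2 s.t. x + y >= 51:
Stationarity: 2x = mu, 2y = mu
So x = y = mu/2.
Complementary slackness: mu*(x + y - 51) = 0
Primal feasibility: x + y >= 51; dual feasibility: mu >= 0
If mu = 0 then x = y = 0, but 0 + 0 < 51 is infeasible, so the constraint is active.
Constraint active: x + y = 2*(mu/2) = 51 => mu = 51
x = y = 51/2, f = 2601/2
Verify: stationarity 2*(51/2) = 51 = mu; primal 51/2 + 51/2 = 51 >= 51; dual mu = 51 >= 0; complementary slackness 51*(51 - 51) = 0. All KKT conditions hold.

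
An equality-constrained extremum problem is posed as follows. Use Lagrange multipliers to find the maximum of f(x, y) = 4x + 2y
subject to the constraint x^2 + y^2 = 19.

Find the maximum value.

Set up Lagrange conditions: grad f = lambda * grad g
  4 = 2*lambda*x
  2 = 2*lambda*y
From these: x/y = 4/2, so x = 4t, y = 2t for some t.
Substitute into constraint: (4t)^2 + (2t)^2 = 19
  t^2 * 20 = 19
  t = sqrt(19/20)
Maximum = 4*x + 2*y = (4^2 + 2^2)*t = 20 * sqrt(19/20) = sqrt(380)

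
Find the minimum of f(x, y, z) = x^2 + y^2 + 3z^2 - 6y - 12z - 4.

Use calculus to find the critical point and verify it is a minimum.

f(x,y,z) = x^2 + y^2 + 3z^2 - 6y - 12z - 4
df/dx = 2x + (0) = 0 => x = 0
df/dy = 2y + (-6) = 0 => y = 3
df/dz = 6z + (-12) = 0 => z = 2
f(0,3,2) = 1*(0)^2 + 1*(3)^2 + 3*(2)^2 + -6*(3) + -12*(2) + -4 = -25
Hessian is diagonal with entries 2, 2, 6 > 0, confirmed minimum.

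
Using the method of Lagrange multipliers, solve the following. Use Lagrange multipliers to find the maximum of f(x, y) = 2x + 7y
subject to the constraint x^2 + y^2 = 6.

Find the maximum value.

Set up Lagrange conditions: grad f = lambda * grad g
  2 = 2*lambda*x
  7 = 2*lambda*y
From these: x/y = 2/7, so x = 2t, y = 7t for some t.
Substitute into constraint: (2t)^2 + (7t)^2 = 6
  t^2 * 53 = 6
  t = sqrt(6/53)
Maximum = 2*x + 7*y = (2^2 + 7^2)*t = 53 * sqrt(6/53) = sqrt(318)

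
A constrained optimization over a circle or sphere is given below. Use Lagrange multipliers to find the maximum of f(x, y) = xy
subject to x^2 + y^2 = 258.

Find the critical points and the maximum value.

Lagrange conditions: y = 2*lambda*x and x = 2*lambda*y
If x = 0 then y = 0, violating the constraint, so x, y != 0.
Dividing: y/x = x/y => x^2 = y^2 => y = x or y = -x
Constraint: 2x^2 = 258 => x^2 = 129 => x = +/-sqrt(129)
Critical points: (sqrt(129), sqrt(129)), (-sqrt(129), -sqrt(129)), (sqrt(129), -sqrt(129)), (-sqrt(129), sqrt(129))
  y = x:  xy = x^2 = 129  at (sqrt(129), sqrt(129)) and (-sqrt(129), -sqrt(129))
  y = -x: xy = -x^2 = -129 at (sqrt(129), -sqrt(129)) and (-sqrt(129), sqrt(129))
Maximum xy = 129 at (sqrt(129), sqrt(129)) and (-sqrt(129), -sqrt(129))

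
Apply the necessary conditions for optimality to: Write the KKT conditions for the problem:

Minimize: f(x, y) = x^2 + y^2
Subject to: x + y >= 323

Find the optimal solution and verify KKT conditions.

KKT conditions for min x^2 + y^2 s.t. x + y >= 323:
Stationarity: 2x = mu, 2y = mu
So x = y = mu/2.
Complementary slackness: mu*(x + y - 323) = 0
Primal feasibility: x + y >= 323; dual feasibility: mu >= 0
If mu = 0 then x = y = 0, but 0 + 0 < 323 is infeasible, so the constraint is active.
Constraint active: x + y = 2*(mu/2) = 323 => mu = 323
x = y = 323/2, f = 104329/2
Verify: stationarity 2*(323/2) = 323 = mu; primal 323/2 + 323/2 = 323 >= 323; dual mu = 323 >= 0; complementary slackness 323*(323 - 323) = 0. All KKT conditions hold.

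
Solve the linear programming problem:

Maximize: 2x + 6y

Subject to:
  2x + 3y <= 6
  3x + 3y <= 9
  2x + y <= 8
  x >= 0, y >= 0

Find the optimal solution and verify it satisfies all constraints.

Feasible vertices: (0, 0), (0, 2), (3, 0)
Objective 2x + 6y at each vertex:
  (0, 0): 0
  (0, 2): 12
  (3, 0): 6
Maximum is 12 at (0, 2).
Verify constraints at (x, y) = (0, 2):
  2*0 + 3*2 = 6 <= 6 (active)
  3*0 + 3*2 = 6 <= 9
  2*0 + 1*2 = 2 <= 8
  x = 0 >= 0, y = 2 >= 0. All constraints satisfied.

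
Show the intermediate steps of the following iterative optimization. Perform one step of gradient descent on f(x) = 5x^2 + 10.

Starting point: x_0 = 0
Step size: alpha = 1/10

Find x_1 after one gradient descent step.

f(x) = 5x^2 + 10
f'(x) = 10x + 0
f'(0) = 10*0 + (0) = 0
x_1 = x_0 - alpha * f'(x_0) = 0 - 1/10 * 0 = 0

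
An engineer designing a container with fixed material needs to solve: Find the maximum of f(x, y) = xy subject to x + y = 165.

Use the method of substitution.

Substitute y = 165 - x into f(x,y) = xy:
g(x) = x(165 - x) = 165x - x^2
g'(x) = 165 - 2x = 0  =>  x = 165/2
y = 165 - 165/2 = 165/2
Maximum value = (165/2) * (165/2) = 27225/4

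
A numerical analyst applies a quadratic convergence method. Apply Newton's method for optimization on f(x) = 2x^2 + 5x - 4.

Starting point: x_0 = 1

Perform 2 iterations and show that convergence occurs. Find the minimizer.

f(x) = 2x^2 + 5x - 4, f'(x) = 4x + (5), f''(x) = 4
Step 1: f'(1) = 9, x_1 = 1 - 9/4 = -5/4
Step 2: f'(-5/4) = 0, x_2 = -5/4 (converged)
Newton's method converges in 1 step for quadratics.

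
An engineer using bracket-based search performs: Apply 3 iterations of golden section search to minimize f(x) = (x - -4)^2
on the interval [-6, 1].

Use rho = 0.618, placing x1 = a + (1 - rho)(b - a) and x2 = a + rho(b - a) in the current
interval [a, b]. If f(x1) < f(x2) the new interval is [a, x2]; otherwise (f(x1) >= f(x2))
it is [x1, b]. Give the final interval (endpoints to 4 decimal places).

Golden section search for min of f(x) = (x - -4)^2 on [-6, 1].
Each step: x1 = a + (1 - rho)(b - a), x2 = a + rho(b - a); if f(x1) < f(x2) keep [a, x2], otherwise keep [x1, b].
Step 1: [-6.0000, 1.0000], x1=-3.3260 (f=0.4543), x2=-1.6740 (f=5.4103); f(x1) < f(x2) => keep [-6.0000, -1.6740]
Step 2: [-6.0000, -1.6740], x1=-4.3475 (f=0.1207), x2=-3.3265 (f=0.4536); f(x1) < f(x2) => keep [-6.0000, -3.3265]
Step 3: [-6.0000, -3.3265], x1=-4.9787 (f=0.9579), x2=-4.3478 (f=0.1210); f(x1) > f(x2) => keep [-4.9787, -3.3265]
Final interval: [-4.9787, -3.3265]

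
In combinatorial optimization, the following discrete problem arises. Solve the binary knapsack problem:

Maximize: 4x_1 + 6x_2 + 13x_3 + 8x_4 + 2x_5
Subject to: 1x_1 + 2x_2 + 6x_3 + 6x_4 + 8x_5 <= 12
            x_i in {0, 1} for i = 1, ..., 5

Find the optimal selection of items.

Items: item 1 (v=4, w=1), item 2 (v=6, w=2), item 3 (v=13, w=6), item 4 (v=8, w=6), item 5 (v=2, w=8)
Capacity: 12
Checking all 32 subsets (w = total weight, v = total value):
  {}: w = 0, v = 0
  {1}: w = 1, v = 4
  {2}: w = 2, v = 6
  {3}: w = 6, v = 13
  {4}: w = 6, v = 8
  {5}: w = 8, v = 2
  {1, 2}: w = 3, v = 10
  {1, 3}: w = 7, v = 17
  {1, 4}: w = 7, v = 12
  {1, 5}: w = 9, v = 6
  {2, 3}: w = 8, v = 19
  {2, 4}: w = 8, v = 14
  {2, 5}: w = 10, v = 8
  {3, 4}: w = 12, v = 21
  {3, 5}: w = 14 > 12, infeasible
  {4, 5}: w = 14 > 12, infeasible
  {1, 2, 3}: w = 9, v = 23
  {1, 2, 4}: w = 9, v = 18
  {1, 2, 5}: w = 11, v = 12
  {1, 3, 4}: w = 13 > 12, infeasible
  {1, 3, 5}: w = 15 > 12, infeasible
  {1, 4, 5}: w = 15 > 12, infeasible
  {2, 3, 4}: w = 14 > 12, infeasible
  {2, 3, 5}: w = 16 > 12, infeasible
  {2, 4, 5}: w = 16 > 12, infeasible
  {3, 4, 5}: w = 20 > 12, infeasible
  {1, 2, 3, 4}: w = 15 > 12, infeasible
  {1, 2, 3, 5}: w = 17 > 12, infeasible
  {1, 2, 4, 5}: w = 17 > 12, infeasible
  {1, 3, 4, 5}: w = 21 > 12, infeasible
  {2, 3, 4, 5}: w = 22 > 12, infeasible
  {1, 2, 3, 4, 5}: w = 23 > 12, infeasible
Best feasible subset: items [1, 2, 3]
Total weight: 9 <= 12, total value: 23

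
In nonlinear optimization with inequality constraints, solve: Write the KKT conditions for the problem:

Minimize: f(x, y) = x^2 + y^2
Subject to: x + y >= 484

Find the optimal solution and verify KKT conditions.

KKT conditions for min x^2 + y^2 s.t. x + y >= 484:
Stationarity: 2x = mu, 2y = mu
So x = y = mu/2.
Complementary slackness: mu*(x + y - 484) = 0
Primal feasibility: x + y >= 484; dual feasibility: mu >= 0
If mu = 0 then x = y = 0, but 0 + 0 < 484 is infeasible, so the constraint is active.
Constraint active: x + y = 2*(mu/2) = 484 => mu = 484
x = y = 242, f = 117128
Verify: stationarity 2*242 = 484 = mu; primal 242 + 242 = 484 >= 484; dual mu = 484 >= 0; complementary slackness 484*(484 - 484) = 0. All KKT conditions hold.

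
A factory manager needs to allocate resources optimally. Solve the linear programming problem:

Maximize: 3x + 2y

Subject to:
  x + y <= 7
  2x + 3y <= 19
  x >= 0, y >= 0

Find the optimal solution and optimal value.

Feasible vertices: (0, 0), (0, 19/3), (2, 5), (7, 0)
Objective 3x + 2y at each:
  (0, 0): 0
  (0, 19/3): 38/3
  (2, 5): 16
  (7, 0): 21
Maximum is 21 at (7, 0).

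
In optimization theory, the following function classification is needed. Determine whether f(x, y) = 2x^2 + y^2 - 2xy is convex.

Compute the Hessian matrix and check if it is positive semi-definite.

f(x,y) = 2x^2 + y^2 - 2xy
Hessian H = [[4, -2], [-2, 2]]
trace(H) = 6, det(H) = 4
Eigenvalues: (6 +/- sqrt(20)) / 2 = 5.236, 0.7639
Since both eigenvalues > 0, f is convex.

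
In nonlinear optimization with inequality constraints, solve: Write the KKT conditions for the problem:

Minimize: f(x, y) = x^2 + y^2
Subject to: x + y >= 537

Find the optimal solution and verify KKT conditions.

KKT conditions for min x^2 + y^2 s.t. x + y >= 537:
Stationarity: 2x = mu, 2y = mu
So x = y = mu/2.
Complementary slackness: mu*(x + y - 537) = 0
Primal feasibility: x + y >= 537; dual feasibility: mu >= 0
If mu = 0 then x = y = 0, but 0 + 0 < 537 is infeasible, so the constraint is active.
Constraint active: x + y = 2*(mu/2) = 537 => mu = 537
x = y = 537/2, f = 288369/2
Verify: stationarity 2*(537/2) = 537 = mu; primal 537/2 + 537/2 = 537 >= 537; dual mu = 537 >= 0; complementary slackness 537*(537 - 537) = 0. All KKT conditions hold.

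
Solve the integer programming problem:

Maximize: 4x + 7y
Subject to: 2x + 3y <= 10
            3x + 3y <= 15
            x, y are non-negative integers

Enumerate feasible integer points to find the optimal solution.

Constraint 1: 2x + 3y <= 10
Constraint 2: 3x + 3y <= 15
Feasible x range (need y >= 0): 0 <= x <= min(10/2, 15/3) => x in {0, ..., 5}.
Enumerate feasible integer points row by row (the coefficient of y is 7 > 0, so for each x the largest feasible y gives the best value):
  x = 0: y <= min((10 - 2*0)/3, (15 - 3*0)/3) => y in {0, ..., 3}; best 4*0 + 7*3 = 21
  x = 1: y <= min((10 - 2*1)/3, (15 - 3*1)/3) => y in {0, ..., 2}; best 4*1 + 7*2 = 18
  x = 2: y <= min((10 - 2*2)/3, (15 - 3*2)/3) => y in {0, ..., 2}; best 4*2 + 7*2 = 22
  x = 3: y <= min((10 - 2*3)/3, (15 - 3*3)/3) => y in {0, ..., 1}; best 4*3 + 7*1 = 19
  x = 4: y <= min((10 - 2*4)/3, (15 - 3*4)/3) => y in {0}; best 4*4 + 7*0 = 16
  x = 5: y <= min((10 - 2*5)/3, (15 - 3*5)/3) => y in {0}; best 4*5 + 7*0 = 20
The maximum 4x + 7y = 22 is achieved at x = 2, y = 2.
Check: 2*2 + 3*2 = 10 <= 10 and 3*2 + 3*2 = 12 <= 15.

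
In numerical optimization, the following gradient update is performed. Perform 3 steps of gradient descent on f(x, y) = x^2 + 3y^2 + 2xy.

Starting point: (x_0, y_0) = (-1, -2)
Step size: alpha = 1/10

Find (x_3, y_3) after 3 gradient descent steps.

f(x,y) = x^2 + 3y^2 + 2xy
grad_x = 2x + 2y, grad_y = 6y + 2x
Step 1: grad = (-6, -14), (-2/5, -3/5)
Step 2: grad = (-2, -22/5), (-1/5, -4/25)
Step 3: grad = (-18/25, -34/25), (-16/125, -3/125)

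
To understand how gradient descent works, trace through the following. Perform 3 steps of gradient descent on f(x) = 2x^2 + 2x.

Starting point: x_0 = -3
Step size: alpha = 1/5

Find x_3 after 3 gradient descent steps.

f(x) = 2x^2 + 2x, f'(x) = 4x + (2)
Step 1: f'(-3) = -10, x_1 = -3 - 1/5 * -10 = -1
Step 2: f'(-1) = -2, x_2 = -1 - 1/5 * -2 = -3/5
Step 3: f'(-3/5) = -2/5, x_3 = -3/5 - 1/5 * -2/5 = -13/25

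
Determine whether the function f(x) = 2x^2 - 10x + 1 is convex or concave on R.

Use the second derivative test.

f(x) = 2x^2 - 10x + 1
f'(x) = 4x - 10
f''(x) = 4
Since f''(x) = 4 > 0 for all x, f is convex on R.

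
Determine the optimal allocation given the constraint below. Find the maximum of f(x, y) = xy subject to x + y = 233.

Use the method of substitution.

Substitute y = 233 - x into f(x,y) = xy:
g(x) = x(233 - x) = 233x - x^2
g'(x) = 233 - 2x = 0  =>  x = 233/2
y = 233 - 233/2 = 233/2
Maximum value = (233/2) * (233/2) = 54289/4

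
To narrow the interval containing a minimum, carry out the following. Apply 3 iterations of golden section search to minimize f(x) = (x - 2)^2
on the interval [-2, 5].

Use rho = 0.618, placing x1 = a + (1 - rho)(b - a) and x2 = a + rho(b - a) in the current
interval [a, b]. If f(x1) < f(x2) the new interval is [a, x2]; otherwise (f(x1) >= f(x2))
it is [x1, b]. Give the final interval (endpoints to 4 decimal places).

Golden section search for min of f(x) = (x - 2)^2 on [-2, 5].
Each step: x1 = a + (1 - rho)(b - a), x2 = a + rho(b - a); if f(x1) < f(x2) keep [a, x2], otherwise keep [x1, b].
Step 1: [-2.0000, 5.0000], x1=0.6740 (f=1.7583), x2=2.3260 (f=0.1063); f(x1) > f(x2) => keep [0.6740, 5.0000]
Step 2: [0.6740, 5.0000], x1=2.3265 (f=0.1066), x2=3.3475 (f=1.8157); f(x1) < f(x2) => keep [0.6740, 3.3475]
Step 3: [0.6740, 3.3475], x1=1.6953 (f=0.0929), x2=2.3262 (f=0.1064); f(x1) < f(x2) => keep [0.6740, 2.3262]
Final interval: [0.6740, 2.3262]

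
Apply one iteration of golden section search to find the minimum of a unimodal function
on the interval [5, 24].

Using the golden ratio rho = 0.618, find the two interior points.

Golden section search on [5, 24].
Golden ratio rho = 0.618 (approx).
Interior points:
  x_1 = 5 + (1-0.618)*19 = 12.2580
  x_2 = 5 + 0.618*19 = 16.7420
Compare f(x_1) and f(x_2) to determine which subinterval to keep.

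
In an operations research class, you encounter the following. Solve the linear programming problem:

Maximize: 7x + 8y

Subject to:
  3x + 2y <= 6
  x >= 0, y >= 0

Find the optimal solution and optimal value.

The feasible region has vertices at [(0, 0), (2, 0), (0, 3)].
Checking objective 7x + 8y at each vertex:
  (0, 0): 7*0 + 8*0 = 0
  (2, 0): 7*2 + 8*0 = 14
  (0, 3): 7*0 + 8*3 = 24
Maximum is 24 at (0, 3).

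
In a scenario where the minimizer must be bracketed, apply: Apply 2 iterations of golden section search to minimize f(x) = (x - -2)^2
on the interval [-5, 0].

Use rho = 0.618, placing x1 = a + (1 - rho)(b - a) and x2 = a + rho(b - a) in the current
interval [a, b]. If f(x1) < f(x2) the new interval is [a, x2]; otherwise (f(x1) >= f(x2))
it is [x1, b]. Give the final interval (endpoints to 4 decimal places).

Golden section search for min of f(x) = (x - -2)^2 on [-5, 0].
Each step: x1 = a + (1 - rho)(b - a), x2 = a + rho(b - a); if f(x1) < f(x2) keep [a, x2], otherwise keep [x1, b].
Step 1: [-5.0000, 0.0000], x1=-3.0900 (f=1.1881), x2=-1.9100 (f=0.0081); f(x1) > f(x2) => keep [-3.0900, 0.0000]
Step 2: [-3.0900, 0.0000], x1=-1.9096 (f=0.0082), x2=-1.1804 (f=0.6718); f(x1) < f(x2) => keep [-3.0900, -1.1804]
Final interval: [-3.0900, -1.1804]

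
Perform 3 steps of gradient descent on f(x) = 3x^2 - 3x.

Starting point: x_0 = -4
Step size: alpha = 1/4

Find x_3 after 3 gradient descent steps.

f(x) = 3x^2 - 3x, f'(x) = 6x + (-3)
Step 1: f'(-4) = -27, x_1 = -4 - 1/4 * -27 = 11/4
Step 2: f'(11/4) = 27/2, x_2 = 11/4 - 1/4 * 27/2 = -5/8
Step 3: f'(-5/8) = -27/4, x_3 = -5/8 - 1/4 * -27/4 = 17/16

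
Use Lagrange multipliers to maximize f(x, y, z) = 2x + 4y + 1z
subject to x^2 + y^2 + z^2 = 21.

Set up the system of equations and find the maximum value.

Lagrange conditions: 2 = 2*lambda*x, 4 = 2*lambda*y, 1 = 2*lambda*z
So x:2 = y:4 = z:1, i.e. x = 2t, y = 4t, z = 1t
Constraint: t^2*(2^2 + 4^2 + 1^2) = 21
  t^2 * 21 = 21  =>  t = sqrt(1)
Maximum = 2*2t + 4*4t + 1*1t = 21*sqrt(1) = 21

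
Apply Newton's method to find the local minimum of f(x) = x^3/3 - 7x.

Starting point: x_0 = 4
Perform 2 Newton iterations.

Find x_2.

f(x) = x^3/3 - 7x
f'(x) = x^2 - 7, f''(x) = 2x
Newton update: x_{n+1} = x_n - (x_n^2 - 7)/(2*x_n)
Step 1: x_0 = 4, f'=9, f''=8, x_1 = 23/8
Step 2: x_1 = 23/8, f'=81/64, f''=23/4, x_2 = 977/368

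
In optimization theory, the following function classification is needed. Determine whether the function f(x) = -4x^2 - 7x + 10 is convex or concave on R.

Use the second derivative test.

f(x) = -4x^2 - 7x + 10
f'(x) = -8x - 7
f''(x) = -8
Since f''(x) = -8 < 0 for all x, f is concave on R.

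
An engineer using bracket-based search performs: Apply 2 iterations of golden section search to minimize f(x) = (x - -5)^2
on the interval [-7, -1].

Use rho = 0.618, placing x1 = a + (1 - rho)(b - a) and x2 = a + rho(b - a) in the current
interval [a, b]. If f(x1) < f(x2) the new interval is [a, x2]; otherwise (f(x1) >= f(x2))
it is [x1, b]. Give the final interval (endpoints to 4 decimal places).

Golden section search for min of f(x) = (x - -5)^2 on [-7, -1].
Each step: x1 = a + (1 - rho)(b - a), x2 = a + rho(b - a); if f(x1) < f(x2) keep [a, x2], otherwise keep [x1, b].
Step 1: [-7.0000, -1.0000], x1=-4.7080 (f=0.0853), x2=-3.2920 (f=2.9173); f(x1) < f(x2) => keep [-7.0000, -3.2920]
Step 2: [-7.0000, -3.2920], x1=-5.5835 (f=0.3405), x2=-4.7085 (f=0.0850); f(x1) > f(x2) => keep [-5.5835, -3.2920]
Final interval: [-5.5835, -3.2920]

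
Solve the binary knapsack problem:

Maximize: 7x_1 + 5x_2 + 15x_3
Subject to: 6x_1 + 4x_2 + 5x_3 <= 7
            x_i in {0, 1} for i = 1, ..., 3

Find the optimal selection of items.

Items: item 1 (v=7, w=6), item 2 (v=5, w=4), item 3 (v=15, w=5)
Capacity: 7
Checking all 8 subsets (w = total weight, v = total value):
  {}: w = 0, v = 0
  {1}: w = 6, v = 7
  {2}: w = 4, v = 5
  {3}: w = 5, v = 15
  {1, 2}: w = 10 > 7, infeasible
  {1, 3}: w = 11 > 7, infeasible
  {2, 3}: w = 9 > 7, infeasible
  {1, 2, 3}: w = 15 > 7, infeasible
Best feasible subset: items [3]
Total weight: 5 <= 7, total value: 15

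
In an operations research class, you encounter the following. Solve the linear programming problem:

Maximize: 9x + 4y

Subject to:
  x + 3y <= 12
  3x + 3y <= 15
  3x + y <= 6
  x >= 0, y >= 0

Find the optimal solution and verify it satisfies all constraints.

Feasible vertices: (0, 0), (0, 4), (3/4, 15/4), (2, 0)
Objective 9x + 4y at each vertex:
  (0, 0): 0
  (0, 4): 16
  (3/4, 15/4): 87/4
  (2, 0): 18
Maximum is 87/4 at (3/4, 15/4).
Verify constraints at (x, y) = (3/4, 15/4):
  1*(3/4) + 3*(15/4) = 12 <= 12 (active)
  3*(3/4) + 3*(15/4) = 27/2 <= 15
  3*(3/4) + 1*(15/4) = 6 <= 6 (active)
  x = 3/4 >= 0, y = 15/4 >= 0. All constraints satisfied.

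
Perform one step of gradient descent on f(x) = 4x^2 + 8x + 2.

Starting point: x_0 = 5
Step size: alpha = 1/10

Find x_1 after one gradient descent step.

f(x) = 4x^2 + 8x + 2
f'(x) = 8x + 8
f'(5) = 8*5 + (8) = 48
x_1 = x_0 - alpha * f'(x_0) = 5 - 1/10 * 48 = 1/5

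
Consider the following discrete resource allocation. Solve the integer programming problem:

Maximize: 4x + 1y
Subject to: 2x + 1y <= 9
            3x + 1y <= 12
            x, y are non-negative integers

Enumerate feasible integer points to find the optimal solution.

Constraint 1: 2x + 1y <= 9
Constraint 2: 3x + 1y <= 12
Feasible x range (need y >= 0): 0 <= x <= min(9/2, 12/3) => x in {0, ..., 4}.
Enumerate feasible integer points row by row (the coefficient of y is 1 > 0, so for each x the largest feasible y gives the best value):
  x = 0: y <= min((9 - 2*0)/1, (12 - 3*0)/1) => y in {0, ..., 9}; best 4*0 + 1*9 = 9
  x = 1: y <= min((9 - 2*1)/1, (12 - 3*1)/1) => y in {0, ..., 7}; best 4*1 + 1*7 = 11
  x = 2: y <= min((9 - 2*2)/1, (12 - 3*2)/1) => y in {0, ..., 5}; best 4*2 + 1*5 = 13
  x = 3: y <= min((9 - 2*3)/1, (12 - 3*3)/1) => y in {0, ..., 3}; best 4*3 + 1*3 = 15
  x = 4: y <= min((9 - 2*4)/1, (12 - 3*4)/1) => y in {0}; best 4*4 + 1*0 = 16
The maximum 4x + 1y = 16 is achieved at x = 4, y = 0.
Check: 2*4 + 1*0 = 8 <= 9 and 3*4 + 1*0 = 12 <= 12.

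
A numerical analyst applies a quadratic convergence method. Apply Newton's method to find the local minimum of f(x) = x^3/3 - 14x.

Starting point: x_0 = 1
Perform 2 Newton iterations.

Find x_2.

f(x) = x^3/3 - 14x
f'(x) = x^2 - 14, f''(x) = 2x
Newton update: x_{n+1} = x_n - (x_n^2 - 14)/(2*x_n)
Step 1: x_0 = 1, f'=-13, f''=2, x_1 = 15/2
Step 2: x_1 = 15/2, f'=169/4, f''=15, x_2 = 281/60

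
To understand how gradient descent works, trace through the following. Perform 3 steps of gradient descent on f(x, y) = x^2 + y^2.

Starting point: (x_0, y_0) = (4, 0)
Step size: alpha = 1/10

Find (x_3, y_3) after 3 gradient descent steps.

f(x,y) = x^2 + y^2
grad_x = 2x + 0y, grad_y = 2y + 0x
Step 1: grad = (8, 0), (16/5, 0)
Step 2: grad = (32/5, 0), (64/25, 0)
Step 3: grad = (128/25, 0), (256/125, 0)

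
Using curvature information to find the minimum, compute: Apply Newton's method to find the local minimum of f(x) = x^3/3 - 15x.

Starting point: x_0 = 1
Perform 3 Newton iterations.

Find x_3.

f(x) = x^3/3 - 15x
f'(x) = x^2 - 15, f''(x) = 2x
Newton update: x_{n+1} = x_n - (x_n^2 - 15)/(2*x_n)
Step 1: x_0 = 1, f'=-14, f''=2, x_1 = 8
Step 2: x_1 = 8, f'=49, f''=16, x_2 = 79/16
Step 3: x_2 = 79/16, f'=2401/256, f''=79/8, x_3 = 10081/2528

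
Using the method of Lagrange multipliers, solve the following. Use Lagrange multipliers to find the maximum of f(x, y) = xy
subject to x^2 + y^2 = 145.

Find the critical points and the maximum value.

Lagrange conditions: y = 2*lambda*x and x = 2*lambda*y
If x = 0 then y = 0, violating the constraint, so x, y != 0.
Dividing: y/x = x/y => x^2 = y^2 => y = x or y = -x
Constraint: 2x^2 = 145 => x^2 = 145/2 => x = +/-sqrt(145/2)
Critical points: (sqrt(145/2), sqrt(145/2)), (-sqrt(145/2), -sqrt(145/2)), (sqrt(145/2), -sqrt(145/2)), (-sqrt(145/2), sqrt(145/2))
  y = x:  xy = x^2 = 145/2  at (sqrt(145/2), sqrt(145/2)) and (-sqrt(145/2), -sqrt(145/2))
  y = -x: xy = -x^2 = -145/2 at (sqrt(145/2), -sqrt(145/2)) and (-sqrt(145/2), sqrt(145/2))
Maximum xy = 145/2 at (sqrt(145/2), sqrt(145/2)) and (-sqrt(145/2), -sqrt(145/2))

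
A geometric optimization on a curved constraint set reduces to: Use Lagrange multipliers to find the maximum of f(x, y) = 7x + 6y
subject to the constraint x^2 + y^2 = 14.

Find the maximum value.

Set up Lagrange conditions: grad f = lambda * grad g
  7 = 2*lambda*x
  6 = 2*lambda*y
From these: x/y = 7/6, so x = 7t, y = 6t for some t.
Substitute into constraint: (7t)^2 + (6t)^2 = 14
  t^2 * 85 = 14
  t = sqrt(14/85)
Maximum = 7*x + 6*y = (7^2 + 6^2)*t = 85 * sqrt(14/85) = sqrt(1190)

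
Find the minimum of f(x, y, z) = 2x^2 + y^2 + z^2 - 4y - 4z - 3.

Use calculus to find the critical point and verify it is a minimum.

f(x,y,z) = 2x^2 + y^2 + z^2 - 4y - 4z - 3
df/dx = 4x + (0) = 0 => x = 0
df/dy = 2y + (-4) = 0 => y = 2
df/dz = 2z + (-4) = 0 => z = 2
f(0,2,2) = 2*(0)^2 + 1*(2)^2 + 1*(2)^2 + -4*(2) + -4*(2) + -3 = -11
Hessian is diagonal with entries 4, 2, 2 > 0, confirmed minimum.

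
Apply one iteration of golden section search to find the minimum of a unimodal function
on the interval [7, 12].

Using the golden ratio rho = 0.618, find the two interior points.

Golden section search on [7, 12].
Golden ratio rho = 0.618 (approx).
Interior points:
  x_1 = 7 + (1-0.618)*5 = 8.9100
  x_2 = 7 + 0.618*5 = 10.0900
Compare f(x_1) and f(x_2) to determine which subinterval to keep.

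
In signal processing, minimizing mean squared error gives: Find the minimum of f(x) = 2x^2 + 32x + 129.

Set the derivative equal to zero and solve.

f(x) = 2x^2 + 32x + 129
f'(x) = 4x + (32) = 0
x = -32/4 = -8
f(-8) = 1
Since f''(x) = 4 > 0, this is a minimum.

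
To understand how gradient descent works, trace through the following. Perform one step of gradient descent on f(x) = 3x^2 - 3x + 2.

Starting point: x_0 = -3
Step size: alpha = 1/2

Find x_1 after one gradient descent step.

f(x) = 3x^2 - 3x + 2
f'(x) = 6x - 3
f'(-3) = 6*-3 + (-3) = -21
x_1 = x_0 - alpha * f'(x_0) = -3 - 1/2 * -21 = 15/2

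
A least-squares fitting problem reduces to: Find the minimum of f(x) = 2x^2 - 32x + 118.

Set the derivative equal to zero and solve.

f(x) = 2x^2 - 32x + 118
f'(x) = 4x + (-32) = 0
x = 32/4 = 8
f(8) = -10
Since f''(x) = 4 > 0, this is a minimum.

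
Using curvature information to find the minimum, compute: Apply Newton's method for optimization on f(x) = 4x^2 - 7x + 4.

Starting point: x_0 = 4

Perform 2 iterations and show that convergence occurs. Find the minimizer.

f(x) = 4x^2 - 7x + 4, f'(x) = 8x + (-7), f''(x) = 8
Step 1: f'(4) = 25, x_1 = 4 - 25/8 = 7/8
Step 2: f'(7/8) = 0, x_2 = 7/8 (converged)
Newton's method converges in 1 step for quadratics.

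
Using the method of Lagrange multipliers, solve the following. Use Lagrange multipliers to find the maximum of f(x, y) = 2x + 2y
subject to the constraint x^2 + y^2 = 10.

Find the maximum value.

Set up Lagrange conditions: grad f = lambda * grad g
  2 = 2*lambda*x
  2 = 2*lambda*y
From these: x/y = 2/2, so x = 2t, y = 2t for some t.
Substitute into constraint: (2t)^2 + (2t)^2 = 10
  t^2 * 8 = 10
  t = sqrt(10/8)
Maximum = 2*x + 2*y = (2^2 + 2^2)*t = 8 * sqrt(10/8) = sqrt(80)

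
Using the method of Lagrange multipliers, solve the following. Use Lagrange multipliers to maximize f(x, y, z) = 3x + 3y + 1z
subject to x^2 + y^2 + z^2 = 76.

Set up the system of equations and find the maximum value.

Lagrange conditions: 3 = 2*lambda*x, 3 = 2*lambda*y, 1 = 2*lambda*z
So x:3 = y:3 = z:1, i.e. x = 3t, y = 3t, z = 1t
Constraint: t^2*(3^2 + 3^2 + 1^2) = 76
  t^2 * 19 = 76  =>  t = sqrt(4)
Maximum = 3*3t + 3*3t + 1*1t = 19*sqrt(4) = 38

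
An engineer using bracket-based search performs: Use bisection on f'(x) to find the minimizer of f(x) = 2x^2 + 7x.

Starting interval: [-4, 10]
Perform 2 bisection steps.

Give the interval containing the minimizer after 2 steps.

Finding critical point of f(x) = 2x^2 + 7x using bisection on f'(x) = 4x + 7.
f'(x) = 0 when x = -7/4.
Starting interval: [-4, 10]
Step 1: mid = 3, f'(mid) = 19, new interval = [-4, 3]
Step 2: mid = -1/2, f'(mid) = 5, new interval = [-4, -1/2]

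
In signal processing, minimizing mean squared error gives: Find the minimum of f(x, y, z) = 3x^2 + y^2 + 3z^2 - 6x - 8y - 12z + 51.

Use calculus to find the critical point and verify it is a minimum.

f(x,y,z) = 3x^2 + y^2 + 3z^2 - 6x - 8y - 12z + 51
df/dx = 6x + (-6) = 0 => x = 1
df/dy = 2y + (-8) = 0 => y = 4
df/dz = 6z + (-12) = 0 => z = 2
f(1,4,2) = 3*(1)^2 + 1*(4)^2 + 3*(2)^2 + -6*(1) + -8*(4) + -12*(2) + 51 = 20
Hessian is diagonal with entries 6, 2, 6 > 0, confirmed minimum.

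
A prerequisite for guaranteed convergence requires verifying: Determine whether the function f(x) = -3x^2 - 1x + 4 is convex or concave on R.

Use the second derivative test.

f(x) = -3x^2 - 1x + 4
f'(x) = -6x - 1
f''(x) = -6
Since f''(x) = -6 < 0 for all x, f is concave on R.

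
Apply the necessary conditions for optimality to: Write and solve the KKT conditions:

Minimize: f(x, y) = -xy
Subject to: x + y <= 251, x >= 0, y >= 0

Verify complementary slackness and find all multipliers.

Problem: min -xy s.t. x + y <= 251 (multiplier lambda), x >= 0 (mu_x), y >= 0 (mu_y)
KKT stationarity: -y + lambda - mu_x = 0, -x + lambda - mu_y = 0, with lambda, mu_x, mu_y >= 0
Complementary slackness: lambda*(x + y - 251) = 0, mu_x*x = 0, mu_y*y = 0
If lambda = 0: y = -mu_x <= 0 and x = -mu_y <= 0 force x = y = 0 with f = 0; but x = y = 251/2 is feasible with f = -63001/4 < 0, so this is not the minimum. Hence lambda > 0 and x + y = 251.
Try x > 0, y > 0 (so mu_x = mu_y = 0): y = lambda, x = lambda => x = y = lambda
x + y = 251 => 2*lambda = 251 => lambda = 251/2
x* = y* = 251/2 > 0, consistent with mu_x = mu_y = 0.
(Any feasible point with x = 0 or y = 0 has f = 0 > -63001/4, so the minimum is not on those boundaries.)
min(-xy) = -63001/4 (i.e. max xy = 63001/4)
Multipliers: lambda = 251/2, mu_x = 0, mu_y = 0
Complementary slackness: lambda*(x + y - 251) = 251/2*(251/2 + 251/2 - 251) = 0, mu_x*x = 0*251/2 = 0, mu_y*y = 0*251/2 = 0. Satisfied.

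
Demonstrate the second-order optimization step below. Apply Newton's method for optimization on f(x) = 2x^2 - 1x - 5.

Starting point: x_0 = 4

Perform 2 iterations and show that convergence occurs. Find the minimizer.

f(x) = 2x^2 - 1x - 5, f'(x) = 4x + (-1), f''(x) = 4
Step 1: f'(4) = 15, x_1 = 4 - 15/4 = 1/4
Step 2: f'(1/4) = 0, x_2 = 1/4 (converged)
Newton's method converges in 1 step for quadratics.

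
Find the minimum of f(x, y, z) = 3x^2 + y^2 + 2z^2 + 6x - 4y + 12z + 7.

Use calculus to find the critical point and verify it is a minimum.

f(x,y,z) = 3x^2 + y^2 + 2z^2 + 6x - 4y + 12z + 7
df/dx = 6x + (6) = 0 => x = -1
df/dy = 2y + (-4) = 0 => y = 2
df/dz = 4z + (12) = 0 => z = -3
f(-1,2,-3) = 3*(-1)^2 + 1*(2)^2 + 2*(-3)^2 + 6*(-1) + -4*(2) + 12*(-3) + 7 = -18
Hessian is diagonal with entries 6, 2, 4 > 0, confirmed minimum.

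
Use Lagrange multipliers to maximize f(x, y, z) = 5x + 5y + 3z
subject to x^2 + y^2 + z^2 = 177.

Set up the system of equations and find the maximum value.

Lagrange conditions: 5 = 2*lambda*x, 5 = 2*lambda*y, 3 = 2*lambda*z
So x:5 = y:5 = z:3, i.e. x = 5t, y = 5t, z = 3t
Constraint: t^2*(5^2 + 5^2 + 3^2) = 177
  t^2 * 59 = 177  =>  t = sqrt(3)
Maximum = 5*5t + 5*5t + 3*3t = 59*sqrt(3) = sqrt(10443)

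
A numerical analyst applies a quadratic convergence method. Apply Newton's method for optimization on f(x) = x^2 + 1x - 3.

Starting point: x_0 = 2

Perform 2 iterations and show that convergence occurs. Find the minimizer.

f(x) = x^2 + 1x - 3, f'(x) = 2x + (1), f''(x) = 2
Step 1: f'(2) = 5, x_1 = 2 - 5/2 = -1/2
Step 2: f'(-1/2) = 0, x_2 = -1/2 (converged)
Newton's method converges in 1 step for quadratics.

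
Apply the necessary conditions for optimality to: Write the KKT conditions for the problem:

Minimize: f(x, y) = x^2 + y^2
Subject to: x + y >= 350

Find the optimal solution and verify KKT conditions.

KKT conditions for min x^2 + y^2 s.t. x + y >= 350:
Stationarity: 2x = mu, 2y = mu
So x = y = mu/2.
Complementary slackness: mu*(x + y - 350) = 0
Primal feasibility: x + y >= 350; dual feasibility: mu >= 0
If mu = 0 then x = y = 0, but 0 + 0 < 350 is infeasible, so the constraint is active.
Constraint active: x + y = 2*(mu/2) = 350 => mu = 350
x = y = 175, f = 61250
Verify: stationarity 2*175 = 350 = mu; primal 175 + 175 = 350 >= 350; dual mu = 350 >= 0; complementary slackness 350*(350 - 350) = 0. All KKT conditions hold.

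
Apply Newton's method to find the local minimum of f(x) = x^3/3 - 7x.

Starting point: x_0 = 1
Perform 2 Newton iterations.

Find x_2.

f(x) = x^3/3 - 7x
f'(x) = x^2 - 7, f''(x) = 2x
Newton update: x_{n+1} = x_n - (x_n^2 - 7)/(2*x_n)
Step 1: x_0 = 1, f'=-6, f''=2, x_1 = 4
Step 2: x_1 = 4, f'=9, f''=8, x_2 = 23/8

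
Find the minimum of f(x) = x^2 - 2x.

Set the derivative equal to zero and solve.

f(x) = x^2 - 2x
f'(x) = 2x + (-2) = 0
x = 2/2 = 1
f(1) = -1
Since f''(x) = 2 > 0, this is a minimum.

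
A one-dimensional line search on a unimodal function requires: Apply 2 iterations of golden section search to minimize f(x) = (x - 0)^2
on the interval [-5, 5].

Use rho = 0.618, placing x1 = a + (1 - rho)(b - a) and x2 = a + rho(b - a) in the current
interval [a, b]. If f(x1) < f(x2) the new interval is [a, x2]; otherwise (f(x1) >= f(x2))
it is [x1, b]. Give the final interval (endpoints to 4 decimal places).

Golden section search for min of f(x) = (x - 0)^2 on [-5, 5].
Each step: x1 = a + (1 - rho)(b - a), x2 = a + rho(b - a); if f(x1) < f(x2) keep [a, x2], otherwise keep [x1, b].
Step 1: [-5.0000, 5.0000], x1=-1.1800 (f=1.3924), x2=1.1800 (f=1.3924); f(x1) = f(x2) (tie, not '<') => keep [-1.1800, 5.0000]
Step 2: [-1.1800, 5.0000], x1=1.1808 (f=1.3942), x2=2.6392 (f=6.9656); f(x1) < f(x2) => keep [-1.1800, 2.6392]
Final interval: [-1.1800, 2.6392]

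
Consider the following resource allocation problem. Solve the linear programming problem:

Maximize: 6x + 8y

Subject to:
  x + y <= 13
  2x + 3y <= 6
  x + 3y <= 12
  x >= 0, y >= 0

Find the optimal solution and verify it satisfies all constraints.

Feasible vertices: (0, 0), (0, 2), (3, 0)
Objective 6x + 8y at each vertex:
  (0, 0): 0
  (0, 2): 16
  (3, 0): 18
Maximum is 18 at (3, 0).
Verify constraints at (x, y) = (3, 0):
  1*3 + 1*0 = 3 <= 13
  2*3 + 3*0 = 6 <= 6 (active)
  1*3 + 3*0 = 3 <= 12
  x = 3 >= 0, y = 0 >= 0. All constraints satisfied.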